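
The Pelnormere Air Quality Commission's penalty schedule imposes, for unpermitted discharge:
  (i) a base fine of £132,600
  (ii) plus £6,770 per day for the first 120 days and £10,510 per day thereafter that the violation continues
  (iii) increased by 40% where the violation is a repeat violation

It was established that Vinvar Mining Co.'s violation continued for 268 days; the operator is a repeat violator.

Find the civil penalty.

Civil penalty: £3,500,672

First 120 days: 120 × £6,770 = £812,400
Remaining days: (268 − 120) × £10,510 = £1,555,480
Per-day component: £812,400 + £1,555,480 = £2,367,880
Base plus per-day: £132,600 + £2,367,880 = £2,500,480
Enhancement: 40% of £2,500,480 = £1,000,192
Enhanced fine: £2,500,480 + £1,000,192 = £3,500,672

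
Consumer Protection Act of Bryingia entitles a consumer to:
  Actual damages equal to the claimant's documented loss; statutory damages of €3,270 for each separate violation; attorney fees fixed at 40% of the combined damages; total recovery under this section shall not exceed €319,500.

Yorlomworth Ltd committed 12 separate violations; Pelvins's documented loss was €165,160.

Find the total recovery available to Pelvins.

Statutory damages: 12 × €3,270 = €39,240
Combined damages: €165,160 + €39,240 = €204,400
Attorney fees: 40% of €204,400 = €81,760
Total before cap: €204,400 + €81,760 = €286,160
Cap at €319,500: €286,160 is within the cap, no reduction.

Total recovery: €286,160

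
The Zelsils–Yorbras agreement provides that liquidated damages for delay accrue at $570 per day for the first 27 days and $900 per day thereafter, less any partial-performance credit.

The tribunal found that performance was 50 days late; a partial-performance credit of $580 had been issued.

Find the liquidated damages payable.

$35,510

First 27 days: 27 × $570 = $15,390
Remaining days: (50 − 27) × $900 = $20,700
Accrued per-day damages: $15,390 + $20,700 = $36,090
Less partial-performance credit: $36,090 − $580 = $35,510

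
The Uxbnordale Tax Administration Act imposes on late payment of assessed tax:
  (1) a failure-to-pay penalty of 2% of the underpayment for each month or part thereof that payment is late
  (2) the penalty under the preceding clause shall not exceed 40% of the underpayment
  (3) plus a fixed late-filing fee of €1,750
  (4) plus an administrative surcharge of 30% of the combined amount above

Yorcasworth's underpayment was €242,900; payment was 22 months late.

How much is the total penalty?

€128,583

Accrued rate: 2% × 22 = 44%, capped at 40% → 40%
Failure-to-pay penalty: 40% of €242,900 = €97,160
Penalty before surcharge: €97,160 + €1,750 = €98,910
Administrative surcharge: 30% of €98,910 = €29,673
Total penalty: €98,910 + €29,673 = €128,583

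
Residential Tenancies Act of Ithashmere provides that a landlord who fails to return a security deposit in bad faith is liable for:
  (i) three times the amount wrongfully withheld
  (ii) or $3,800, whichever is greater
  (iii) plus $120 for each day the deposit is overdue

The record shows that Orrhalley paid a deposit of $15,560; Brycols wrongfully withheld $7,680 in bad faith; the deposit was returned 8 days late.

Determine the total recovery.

$24,000

Trebled: 3 × $7,680 = $23,040
Minimum $3,800: $23,040 meets the minimum, no increase.
Late-return penalty: 8 × $120 = $960
Damages plus late penalty: $23,040 + $960 = $24,000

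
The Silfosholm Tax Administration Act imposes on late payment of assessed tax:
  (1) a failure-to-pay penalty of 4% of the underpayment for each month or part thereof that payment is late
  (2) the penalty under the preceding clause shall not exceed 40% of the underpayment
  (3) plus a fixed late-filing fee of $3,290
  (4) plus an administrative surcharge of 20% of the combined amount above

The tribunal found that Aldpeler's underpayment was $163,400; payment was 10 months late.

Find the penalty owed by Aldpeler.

Penalty: $82,380

Accrued rate: 4% × 10 = 40%, capped at 40% → 40%
Failure-to-pay penalty: 40% of $163,400 = $65,360
Penalty before surcharge: $65,360 + $3,290 = $68,650
Administrative surcharge: 20% of $68,650 = $13,730
Total penalty: $68,650 + $13,730 = $82,380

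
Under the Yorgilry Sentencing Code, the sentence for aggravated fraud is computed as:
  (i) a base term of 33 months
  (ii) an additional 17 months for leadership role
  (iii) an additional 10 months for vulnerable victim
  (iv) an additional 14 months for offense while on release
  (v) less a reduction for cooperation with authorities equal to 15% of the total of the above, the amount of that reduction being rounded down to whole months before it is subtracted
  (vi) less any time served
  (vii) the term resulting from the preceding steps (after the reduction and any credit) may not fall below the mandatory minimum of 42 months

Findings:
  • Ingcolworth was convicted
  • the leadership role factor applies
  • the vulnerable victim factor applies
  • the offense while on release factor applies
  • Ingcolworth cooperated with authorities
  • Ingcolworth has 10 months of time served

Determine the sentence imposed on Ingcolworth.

Leadership role enhancement: +17 months
Vulnerable victim enhancement: +10 months
Offense while on release enhancement: +14 months
Adjusted term: 33 months + 17 months + 10 months + 14 months = 74 months
Cooperation with authorities reduction: 15% of 74 months = 11 months (rounded down)
After reduction: 74 − 11 = 63 months
Less time served: 63 months − 10 months = 53 months
Minimum 42 months: 53 months meets the minimum, no increase.

53 months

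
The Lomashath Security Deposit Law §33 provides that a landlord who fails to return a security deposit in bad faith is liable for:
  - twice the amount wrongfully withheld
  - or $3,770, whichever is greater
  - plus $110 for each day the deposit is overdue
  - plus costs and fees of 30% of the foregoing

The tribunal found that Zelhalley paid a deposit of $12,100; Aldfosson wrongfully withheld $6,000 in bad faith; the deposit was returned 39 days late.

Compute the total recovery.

Recovery: $21,177

Doubled: 2 × $6,000 = $12,000
Minimum $3,770: $12,000 meets the minimum, no increase.
Late-return penalty: 39 × $110 = $4,290
Damages plus late penalty: $12,000 + $4,290 = $16,290
Costs and fees: 30% of $16,290 = $4,887
Total recovery: $16,290 + $4,887 = $21,177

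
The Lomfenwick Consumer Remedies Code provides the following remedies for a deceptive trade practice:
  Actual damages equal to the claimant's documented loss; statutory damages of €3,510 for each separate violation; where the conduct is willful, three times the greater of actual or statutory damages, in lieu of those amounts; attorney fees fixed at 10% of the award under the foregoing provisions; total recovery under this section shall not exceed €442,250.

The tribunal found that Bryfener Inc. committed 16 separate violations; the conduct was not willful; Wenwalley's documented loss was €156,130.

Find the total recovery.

€233,519

Statutory damages: 16 × €3,510 = €56,160
Conduct not willful: the in-lieu enhancement does not apply.
Actual plus statutory damages: €156,130 + €56,160 = €212,290
Attorney fees: 10% of €212,290 = €21,229
Total before cap: €212,290 + €21,229 = €233,519
Cap at €442,250: €233,519 is within the cap, no reduction.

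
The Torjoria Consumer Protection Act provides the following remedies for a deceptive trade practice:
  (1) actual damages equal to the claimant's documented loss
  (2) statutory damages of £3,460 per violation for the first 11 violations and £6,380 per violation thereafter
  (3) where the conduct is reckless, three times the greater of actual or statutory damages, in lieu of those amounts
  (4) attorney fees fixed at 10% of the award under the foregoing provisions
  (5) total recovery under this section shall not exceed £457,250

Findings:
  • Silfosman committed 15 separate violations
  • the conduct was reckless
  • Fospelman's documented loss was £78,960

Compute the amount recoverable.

First 11 violations: 11 × £3,460 = £38,060
Remaining violations: (15 − 11) × £6,380 = £25,520
Statutory damages: £38,060 + £25,520 = £63,580
Greater of actual damages (£78,960) or statutory damages (£63,580): £78,960
Trebled: 3 × £78,960 = £236,880
Attorney fees: 10% of £236,880 = £23,688
Total before cap: £236,880 + £23,688 = £260,568
Cap at £457,250: £260,568 is within the cap, no reduction.

£260,568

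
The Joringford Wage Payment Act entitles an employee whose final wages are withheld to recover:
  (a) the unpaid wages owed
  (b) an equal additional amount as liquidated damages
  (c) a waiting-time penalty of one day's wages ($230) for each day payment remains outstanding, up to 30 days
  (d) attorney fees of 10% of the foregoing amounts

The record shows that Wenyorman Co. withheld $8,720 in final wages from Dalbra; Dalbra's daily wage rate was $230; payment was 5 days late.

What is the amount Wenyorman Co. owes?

Total award: $20,449

Liquidated damages (equal amount): $8,720
Penalty days: min(5, 30) = 5
Waiting-time penalty: 5 × $230 = $1,150
Subtotal: $8,720 + $8,720 + $1,150 = $18,590
Attorney fees: 10% of $18,590 = $1,859
Total award: $18,590 + $1,859 = $20,449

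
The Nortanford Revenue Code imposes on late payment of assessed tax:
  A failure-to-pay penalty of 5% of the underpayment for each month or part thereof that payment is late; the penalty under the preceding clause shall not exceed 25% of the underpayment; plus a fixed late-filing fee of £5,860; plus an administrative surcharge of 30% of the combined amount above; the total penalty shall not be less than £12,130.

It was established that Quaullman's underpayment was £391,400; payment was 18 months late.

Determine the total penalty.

£134,823

Accrued rate: 5% × 18 = 90%, capped at 25% → 25%
Failure-to-pay penalty: 25% of £391,400 = £97,850
Penalty before surcharge: £97,850 + £5,860 = £103,710
Administrative surcharge: 30% of £103,710 = £31,113
Total penalty: £103,710 + £31,113 = £134,823
Minimum £12,130: £134,823 meets the minimum, no increase.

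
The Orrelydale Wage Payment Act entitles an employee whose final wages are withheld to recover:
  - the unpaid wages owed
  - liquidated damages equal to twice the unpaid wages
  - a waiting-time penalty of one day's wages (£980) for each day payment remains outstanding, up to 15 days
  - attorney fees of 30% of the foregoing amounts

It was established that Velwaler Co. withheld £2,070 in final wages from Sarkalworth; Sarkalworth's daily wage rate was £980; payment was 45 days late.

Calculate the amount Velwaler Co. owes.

Doubled: 2 × £2,070 = £4,140
Penalty days: min(45, 15) = 15
Waiting-time penalty: 15 × £980 = £14,700
Subtotal: £2,070 + £4,140 + £14,700 = £20,910
Attorney fees: 30% of £20,910 = £6,273
Total award: £20,910 + £6,273 = £27,183

Total award: £27,183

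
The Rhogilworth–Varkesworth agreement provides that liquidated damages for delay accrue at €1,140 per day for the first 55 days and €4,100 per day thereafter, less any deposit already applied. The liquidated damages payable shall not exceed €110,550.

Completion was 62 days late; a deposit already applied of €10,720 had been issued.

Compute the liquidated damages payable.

First 55 days: 55 × €1,140 = €62,700
Remaining days: (62 − 55) × €4,100 = €28,700
Accrued per-day damages: €62,700 + €28,700 = €91,400
Less deposit already applied: €91,400 − €10,720 = €80,680
Cap at €110,550: €80,680 is within the cap, no reduction.

€80,680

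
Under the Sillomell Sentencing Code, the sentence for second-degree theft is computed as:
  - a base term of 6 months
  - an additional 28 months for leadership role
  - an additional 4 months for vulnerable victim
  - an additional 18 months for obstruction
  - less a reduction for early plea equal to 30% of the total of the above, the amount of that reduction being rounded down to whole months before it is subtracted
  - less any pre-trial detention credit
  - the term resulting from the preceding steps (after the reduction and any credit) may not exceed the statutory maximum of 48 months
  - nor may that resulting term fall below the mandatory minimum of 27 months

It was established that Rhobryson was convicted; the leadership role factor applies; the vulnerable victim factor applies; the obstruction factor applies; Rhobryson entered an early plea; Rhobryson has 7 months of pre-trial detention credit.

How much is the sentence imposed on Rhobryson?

Leadership role enhancement: +28 months
Vulnerable victim enhancement: +4 months
Obstruction enhancement: +18 months
Adjusted term: 6 months + 28 months + 4 months + 18 months = 56 months
Early plea reduction: 30% of 56 months = 16 months (rounded down)
After reduction: 56 − 16 = 40 months
Less pre-trial detention credit: 40 months − 7 months = 33 months
Cap at 48 months: 33 months is within the cap, no reduction.
Minimum 27 months: 33 months meets the minimum, no increase.

Sentence: 33 months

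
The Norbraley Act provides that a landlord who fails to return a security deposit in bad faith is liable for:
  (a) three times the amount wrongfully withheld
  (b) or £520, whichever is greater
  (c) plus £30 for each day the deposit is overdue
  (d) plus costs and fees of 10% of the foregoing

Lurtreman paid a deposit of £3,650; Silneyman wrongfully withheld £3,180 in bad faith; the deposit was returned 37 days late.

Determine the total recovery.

Recovery: £11,715

Trebled: 3 × £3,180 = £9,540
Minimum £520: £9,540 meets the minimum, no increase.
Late-return penalty: 37 × £30 = £1,110
Damages plus late penalty: £9,540 + £1,110 = £10,650
Costs and fees: 10% of £10,650 = £1,065
Total recovery: £10,650 + £1,065 = £11,715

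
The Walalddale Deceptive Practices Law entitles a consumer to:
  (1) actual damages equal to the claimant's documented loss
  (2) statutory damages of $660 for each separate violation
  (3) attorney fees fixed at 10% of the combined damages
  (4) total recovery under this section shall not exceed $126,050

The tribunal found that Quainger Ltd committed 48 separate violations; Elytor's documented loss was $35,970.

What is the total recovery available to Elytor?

Statutory damages: 48 × $660 = $31,680
Combined damages: $35,970 + $31,680 = $67,650
Attorney fees: 10% of $67,650 = $6,765
Total before cap: $67,650 + $6,765 = $74,415
Cap at $126,050: $74,415 is within the cap, no reduction.

$74,415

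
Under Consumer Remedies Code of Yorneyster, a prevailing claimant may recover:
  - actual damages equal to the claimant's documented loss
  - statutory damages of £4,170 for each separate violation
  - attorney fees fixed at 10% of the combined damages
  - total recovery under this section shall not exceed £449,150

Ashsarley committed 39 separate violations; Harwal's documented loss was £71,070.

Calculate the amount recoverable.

Statutory damages: 39 × £4,170 = £162,630
Combined damages: £71,070 + £162,630 = £233,700
Attorney fees: 10% of £233,700 = £23,370
Total before cap: £233,700 + £23,370 = £257,070
Cap at £449,150: £257,070 is within the cap, no reduction.

£257,070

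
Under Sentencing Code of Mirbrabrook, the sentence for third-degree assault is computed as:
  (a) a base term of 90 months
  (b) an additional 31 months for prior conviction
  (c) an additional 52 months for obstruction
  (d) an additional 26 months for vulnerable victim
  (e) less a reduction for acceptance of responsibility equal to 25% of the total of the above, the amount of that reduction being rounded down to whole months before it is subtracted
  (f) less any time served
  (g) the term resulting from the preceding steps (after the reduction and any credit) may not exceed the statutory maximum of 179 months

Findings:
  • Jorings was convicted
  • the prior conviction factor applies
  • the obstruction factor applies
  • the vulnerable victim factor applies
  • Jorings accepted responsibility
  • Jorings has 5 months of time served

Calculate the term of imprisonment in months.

Prior conviction enhancement: +31 months
Obstruction enhancement: +52 months
Vulnerable victim enhancement: +26 months
Adjusted term: 90 months + 31 months + 52 months + 26 months = 199 months
Acceptance of responsibility reduction: 25% of 199 months = 49 months (rounded down)
After reduction: 199 − 49 = 150 months
Less time served: 150 months − 5 months = 145 months
Cap at 179 months: 145 months is within the cap, no reduction.

145 months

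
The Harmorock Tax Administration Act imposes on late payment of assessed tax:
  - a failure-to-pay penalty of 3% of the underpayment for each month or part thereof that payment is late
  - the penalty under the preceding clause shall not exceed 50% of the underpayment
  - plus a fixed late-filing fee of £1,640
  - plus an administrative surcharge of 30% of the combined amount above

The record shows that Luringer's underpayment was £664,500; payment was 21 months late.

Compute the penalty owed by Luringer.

Penalty: £434,057

Accrued rate: 3% × 21 = 63%, capped at 50% → 50%
Failure-to-pay penalty: 50% of £664,500 = £332,250
Penalty before surcharge: £332,250 + £1,640 = £333,890
Administrative surcharge: 30% of £333,890 = £100,167
Total penalty: £333,890 + £100,167 = £434,057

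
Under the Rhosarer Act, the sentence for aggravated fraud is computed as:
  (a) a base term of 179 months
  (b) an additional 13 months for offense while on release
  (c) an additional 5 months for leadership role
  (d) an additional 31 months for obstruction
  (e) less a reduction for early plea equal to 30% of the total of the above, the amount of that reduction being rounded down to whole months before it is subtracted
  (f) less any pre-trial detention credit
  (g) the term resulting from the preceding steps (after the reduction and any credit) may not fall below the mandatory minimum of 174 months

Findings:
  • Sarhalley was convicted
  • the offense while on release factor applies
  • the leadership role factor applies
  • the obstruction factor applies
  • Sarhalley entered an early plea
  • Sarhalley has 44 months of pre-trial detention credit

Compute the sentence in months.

Offense while on release enhancement: +13 months
Leadership role enhancement: +5 months
Obstruction enhancement: +31 months
Adjusted term: 179 months + 13 months + 5 months + 31 months = 228 months
Early plea reduction: 30% of 228 months = 68 months (rounded down)
After reduction: 228 − 68 = 160 months
Less pre-trial detention credit: 160 months − 44 months = 116 months
Minimum 174 months: 116 months is below the minimum → 174 months

174 months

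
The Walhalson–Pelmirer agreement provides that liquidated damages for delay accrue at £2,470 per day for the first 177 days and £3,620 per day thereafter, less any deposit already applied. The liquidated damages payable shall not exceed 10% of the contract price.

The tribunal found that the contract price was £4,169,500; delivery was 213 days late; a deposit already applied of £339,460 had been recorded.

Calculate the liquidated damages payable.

First 177 days: 177 × £2,470 = £437,190
Remaining days: (213 − 177) × £3,620 = £130,320
Accrued per-day damages: £437,190 + £130,320 = £567,510
Less deposit already applied: £567,510 − £339,460 = £228,050
Cap: 10% of £4,169,500 = £416,950
Cap at £416,950: £228,050 is within the cap, no reduction.

£228,050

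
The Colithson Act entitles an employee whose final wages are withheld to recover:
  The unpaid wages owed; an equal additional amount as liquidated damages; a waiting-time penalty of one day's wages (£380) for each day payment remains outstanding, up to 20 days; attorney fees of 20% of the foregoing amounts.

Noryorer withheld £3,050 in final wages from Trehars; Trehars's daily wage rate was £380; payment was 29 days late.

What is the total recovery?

Liquidated damages (equal amount): £3,050
Penalty days: min(29, 20) = 20
Waiting-time penalty: 20 × £380 = £7,600
Subtotal: £3,050 + £3,050 + £7,600 = £13,700
Attorney fees: 20% of £13,700 = £2,740
Total award: £13,700 + £2,740 = £16,440

£16,440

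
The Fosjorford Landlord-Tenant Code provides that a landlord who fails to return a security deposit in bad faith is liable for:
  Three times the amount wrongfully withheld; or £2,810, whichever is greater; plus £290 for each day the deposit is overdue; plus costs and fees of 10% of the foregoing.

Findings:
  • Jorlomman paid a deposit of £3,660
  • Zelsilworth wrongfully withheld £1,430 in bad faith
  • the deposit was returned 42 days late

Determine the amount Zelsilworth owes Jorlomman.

Trebled: 3 × £1,430 = £4,290
Minimum £2,810: £4,290 meets the minimum, no increase.
Late-return penalty: 42 × £290 = £12,180
Damages plus late penalty: £4,290 + £12,180 = £16,470
Costs and fees: 10% of £16,470 = £1,647
Total recovery: £16,470 + £1,647 = £18,117

Recovery: £18,117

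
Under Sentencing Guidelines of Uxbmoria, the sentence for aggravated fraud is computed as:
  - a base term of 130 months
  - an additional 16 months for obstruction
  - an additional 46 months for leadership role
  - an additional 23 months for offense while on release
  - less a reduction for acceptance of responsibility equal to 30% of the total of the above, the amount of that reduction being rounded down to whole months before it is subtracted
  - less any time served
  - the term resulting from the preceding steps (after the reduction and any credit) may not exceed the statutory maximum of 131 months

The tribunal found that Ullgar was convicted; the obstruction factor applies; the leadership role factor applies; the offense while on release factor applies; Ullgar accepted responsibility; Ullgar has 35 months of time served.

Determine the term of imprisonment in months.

Obstruction enhancement: +16 months
Leadership role enhancement: +46 months
Offense while on release enhancement: +23 months
Adjusted term: 130 months + 16 months + 46 months + 23 months = 215 months
Acceptance of responsibility reduction: 30% of 215 months = 64 months (rounded down)
After reduction: 215 − 64 = 151 months
Less time served: 151 months − 35 months = 116 months
Cap at 131 months: 116 months is within the cap, no reduction.

116 months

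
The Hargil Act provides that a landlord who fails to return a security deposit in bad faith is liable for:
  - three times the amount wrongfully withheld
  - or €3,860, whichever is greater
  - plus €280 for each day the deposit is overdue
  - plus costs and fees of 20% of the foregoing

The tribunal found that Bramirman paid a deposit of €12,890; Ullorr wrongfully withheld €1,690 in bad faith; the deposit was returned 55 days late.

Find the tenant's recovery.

Trebled: 3 × €1,690 = €5,070
Minimum €3,860: €5,070 meets the minimum, no increase.
Late-return penalty: 55 × €280 = €15,400
Damages plus late penalty: €5,070 + €15,400 = €20,470
Costs and fees: 20% of €20,470 = €4,094
Total recovery: €20,470 + €4,094 = €24,564

Recovery: €24,564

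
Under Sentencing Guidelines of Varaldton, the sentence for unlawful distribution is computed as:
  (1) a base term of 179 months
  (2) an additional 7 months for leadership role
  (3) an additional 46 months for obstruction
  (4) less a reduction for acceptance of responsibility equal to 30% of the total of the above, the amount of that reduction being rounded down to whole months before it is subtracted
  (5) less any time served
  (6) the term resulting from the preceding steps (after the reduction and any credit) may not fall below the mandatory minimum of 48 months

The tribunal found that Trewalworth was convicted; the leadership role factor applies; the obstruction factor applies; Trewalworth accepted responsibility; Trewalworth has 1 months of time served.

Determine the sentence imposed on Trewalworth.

Leadership role enhancement: +7 months
Obstruction enhancement: +46 months
Adjusted term: 179 months + 7 months + 46 months = 232 months
Acceptance of responsibility reduction: 30% of 232 months = 69 months (rounded down)
After reduction: 232 − 69 = 163 months
Less time served: 163 months − 1 months = 162 months
Minimum 48 months: 162 months meets the minimum, no increase.

162 months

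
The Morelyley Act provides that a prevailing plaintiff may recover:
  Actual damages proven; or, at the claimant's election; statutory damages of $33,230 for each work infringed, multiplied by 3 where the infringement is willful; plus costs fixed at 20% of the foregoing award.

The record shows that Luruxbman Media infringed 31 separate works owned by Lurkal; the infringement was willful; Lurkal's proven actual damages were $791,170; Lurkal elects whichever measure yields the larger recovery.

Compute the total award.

Statutory damages: 31 × $33,230 = $1,030,130
Trebled: 3 × $1,030,130 = $3,090,390
Greater of actual damages ($791,170) or enhanced statutory damages ($3,090,390): $3,090,390
Costs: 20% of $3,090,390 = $618,078
Award plus costs: $3,090,390 + $618,078 = $3,708,468

Award: $3,708,468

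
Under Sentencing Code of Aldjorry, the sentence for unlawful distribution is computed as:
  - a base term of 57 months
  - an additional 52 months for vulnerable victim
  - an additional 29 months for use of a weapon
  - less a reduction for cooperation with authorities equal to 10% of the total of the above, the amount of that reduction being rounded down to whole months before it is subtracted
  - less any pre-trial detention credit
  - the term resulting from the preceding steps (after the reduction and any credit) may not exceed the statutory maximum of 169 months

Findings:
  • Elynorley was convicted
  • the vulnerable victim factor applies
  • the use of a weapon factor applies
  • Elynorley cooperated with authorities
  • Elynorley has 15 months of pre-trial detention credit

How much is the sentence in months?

Vulnerable victim enhancement: +52 months
Use of a weapon enhancement: +29 months
Adjusted term: 57 months + 52 months + 29 months = 138 months
Cooperation with authorities reduction: 10% of 138 months = 13 months (rounded down)
After reduction: 138 − 13 = 125 months
Less pre-trial detention credit: 125 months − 15 months = 110 months
Cap at 169 months: 110 months is within the cap, no reduction.

110 months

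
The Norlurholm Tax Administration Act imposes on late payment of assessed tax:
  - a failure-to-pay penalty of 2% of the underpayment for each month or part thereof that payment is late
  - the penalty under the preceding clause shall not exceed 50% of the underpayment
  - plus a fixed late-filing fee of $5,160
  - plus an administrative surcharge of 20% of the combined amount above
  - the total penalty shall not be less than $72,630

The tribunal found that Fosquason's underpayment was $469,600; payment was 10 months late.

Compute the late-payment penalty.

$118,896

Accrued rate: 2% × 10 = 20%, capped at 50% → 20%
Failure-to-pay penalty: 20% of $469,600 = $93,920
Penalty before surcharge: $93,920 + $5,160 = $99,080
Administrative surcharge: 20% of $99,080 = $19,816
Total penalty: $99,080 + $19,816 = $118,896
Minimum $72,630: $118,896 meets the minimum, no increase.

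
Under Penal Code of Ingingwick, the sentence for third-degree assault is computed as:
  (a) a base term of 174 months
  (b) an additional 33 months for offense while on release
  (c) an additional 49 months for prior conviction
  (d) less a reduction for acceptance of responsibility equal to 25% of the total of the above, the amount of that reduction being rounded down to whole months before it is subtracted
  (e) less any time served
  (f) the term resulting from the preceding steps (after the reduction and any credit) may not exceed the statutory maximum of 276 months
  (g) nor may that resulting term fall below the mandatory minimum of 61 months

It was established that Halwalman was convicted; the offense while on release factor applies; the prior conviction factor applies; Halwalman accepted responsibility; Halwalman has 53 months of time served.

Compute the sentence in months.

Offense while on release enhancement: +33 months
Prior conviction enhancement: +49 months
Adjusted term: 174 months + 33 months + 49 months = 256 months
Acceptance of responsibility reduction: 25% of 256 months = 64 months (rounded down)
After reduction: 256 − 64 = 192 months
Less time served: 192 months − 53 months = 139 months
Cap at 276 months: 139 months is within the cap, no reduction.
Minimum 61 months: 139 months meets the minimum, no increase.

Sentence: 139 months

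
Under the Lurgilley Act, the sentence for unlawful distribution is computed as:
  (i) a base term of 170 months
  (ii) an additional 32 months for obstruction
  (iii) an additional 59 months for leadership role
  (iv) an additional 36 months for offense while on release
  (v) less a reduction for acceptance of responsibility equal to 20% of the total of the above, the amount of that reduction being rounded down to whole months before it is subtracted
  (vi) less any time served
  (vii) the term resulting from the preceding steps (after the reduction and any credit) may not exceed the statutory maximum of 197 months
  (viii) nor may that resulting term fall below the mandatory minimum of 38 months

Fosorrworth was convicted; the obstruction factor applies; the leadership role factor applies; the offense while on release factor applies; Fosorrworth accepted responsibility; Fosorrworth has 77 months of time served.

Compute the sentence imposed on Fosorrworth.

Obstruction enhancement: +32 months
Leadership role enhancement: +59 months
Offense while on release enhancement: +36 months
Adjusted term: 170 months + 32 months + 59 months + 36 months = 297 months
Acceptance of responsibility reduction: 20% of 297 months = 59 months (rounded down)
After reduction: 297 − 59 = 238 months
Less time served: 238 months − 77 months = 161 months
Cap at 197 months: 161 months is within the cap, no reduction.
Minimum 38 months: 161 months meets the minimum, no increase.

Sentence: 161 months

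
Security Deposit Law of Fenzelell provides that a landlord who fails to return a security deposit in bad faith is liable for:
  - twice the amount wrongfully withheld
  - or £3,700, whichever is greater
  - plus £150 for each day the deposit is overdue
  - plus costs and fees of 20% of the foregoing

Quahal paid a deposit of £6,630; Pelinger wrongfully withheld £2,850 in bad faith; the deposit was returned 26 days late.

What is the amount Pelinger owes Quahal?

£11,520

Doubled: 2 × £2,850 = £5,700
Minimum £3,700: £5,700 meets the minimum, no increase.
Late-return penalty: 26 × £150 = £3,900
Damages plus late penalty: £5,700 + £3,900 = £9,600
Costs and fees: 20% of £9,600 = £1,920
Total recovery: £9,600 + £1,920 = £11,520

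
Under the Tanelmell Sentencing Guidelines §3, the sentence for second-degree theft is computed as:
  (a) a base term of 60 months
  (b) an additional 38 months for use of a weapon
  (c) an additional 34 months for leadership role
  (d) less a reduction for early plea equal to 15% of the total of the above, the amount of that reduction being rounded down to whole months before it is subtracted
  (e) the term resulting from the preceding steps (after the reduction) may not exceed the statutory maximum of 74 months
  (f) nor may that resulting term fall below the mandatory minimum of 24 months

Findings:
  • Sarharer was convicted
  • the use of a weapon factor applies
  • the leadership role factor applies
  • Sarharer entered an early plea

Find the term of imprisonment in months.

74 months

Use of a weapon enhancement: +38 months
Leadership role enhancement: +34 months
Adjusted term: 60 months + 38 months + 34 months = 132 months
Early plea reduction: 15% of 132 months = 19 months (rounded down)
After reduction: 132 − 19 = 113 months
Cap at 74 months: 113 months exceeds the cap → 74 months
Minimum 24 months: 74 months meets the minimum, no increase.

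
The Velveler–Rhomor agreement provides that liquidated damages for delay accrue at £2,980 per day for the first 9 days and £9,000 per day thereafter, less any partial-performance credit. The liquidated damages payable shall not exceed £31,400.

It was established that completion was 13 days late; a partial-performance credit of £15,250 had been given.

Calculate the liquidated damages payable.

£31,400

First 9 days: 9 × £2,980 = £26,820
Remaining days: (13 − 9) × £9,000 = £36,000
Accrued per-day damages: £26,820 + £36,000 = £62,820
Less partial-performance credit: £62,820 − £15,250 = £47,570
Cap at £31,400: £47,570 exceeds the cap → £31,400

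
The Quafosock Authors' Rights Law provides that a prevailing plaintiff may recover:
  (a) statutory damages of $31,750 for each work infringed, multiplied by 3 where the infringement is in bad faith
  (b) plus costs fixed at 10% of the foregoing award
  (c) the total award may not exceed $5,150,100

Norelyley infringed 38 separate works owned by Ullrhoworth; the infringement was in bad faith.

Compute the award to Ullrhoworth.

Statutory damages: 38 × $31,750 = $1,206,500
Trebled: 3 × $1,206,500 = $3,619,500
Costs: 10% of $3,619,500 = $361,950
Award plus costs: $3,619,500 + $361,950 = $3,981,450
Cap at $5,150,100: $3,981,450 is within the cap, no reduction.

$3,981,450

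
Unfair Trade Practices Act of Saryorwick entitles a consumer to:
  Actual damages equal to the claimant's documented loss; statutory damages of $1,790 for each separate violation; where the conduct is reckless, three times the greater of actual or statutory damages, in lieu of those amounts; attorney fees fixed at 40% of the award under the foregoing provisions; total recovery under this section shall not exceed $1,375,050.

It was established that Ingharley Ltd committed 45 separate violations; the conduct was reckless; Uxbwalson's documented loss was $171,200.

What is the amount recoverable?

Statutory damages: 45 × $1,790 = $80,550
Greater of actual damages ($171,200) or statutory damages ($80,550): $171,200
Trebled: 3 × $171,200 = $513,600
Attorney fees: 40% of $513,600 = $205,440
Total before cap: $513,600 + $205,440 = $719,040
Cap at $1,375,050: $719,040 is within the cap, no reduction.

$719,040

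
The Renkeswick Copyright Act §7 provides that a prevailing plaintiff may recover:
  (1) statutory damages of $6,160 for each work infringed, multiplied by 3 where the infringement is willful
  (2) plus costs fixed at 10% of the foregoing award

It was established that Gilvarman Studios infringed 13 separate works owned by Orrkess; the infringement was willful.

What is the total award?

$264,264

Statutory damages: 13 × $6,160 = $80,080
Trebled: 3 × $80,080 = $240,240
Costs: 10% of $240,240 = $24,024
Award plus costs: $240,240 + $24,024 = $264,264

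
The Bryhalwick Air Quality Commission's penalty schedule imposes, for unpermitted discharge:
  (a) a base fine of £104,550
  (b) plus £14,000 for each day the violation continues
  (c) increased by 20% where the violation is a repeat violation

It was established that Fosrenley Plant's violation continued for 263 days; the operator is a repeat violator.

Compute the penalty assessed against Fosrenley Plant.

Per-day component: 263 × £14,000 = £3,682,000
Base plus per-day: £104,550 + £3,682,000 = £3,786,550
Enhancement: 20% of £3,786,550 = £757,310
Enhanced fine: £3,786,550 + £757,310 = £4,543,860

Civil penalty: £4,543,860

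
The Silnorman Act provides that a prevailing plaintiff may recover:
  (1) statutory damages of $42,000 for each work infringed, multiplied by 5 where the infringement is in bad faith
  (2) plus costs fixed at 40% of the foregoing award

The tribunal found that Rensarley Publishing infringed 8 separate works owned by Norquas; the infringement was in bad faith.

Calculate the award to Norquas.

Statutory damages: 8 × $42,000 = $336,000
Multiplied by 5: 5 × $336,000 = $1,680,000
Costs: 40% of $1,680,000 = $672,000
Award plus costs: $1,680,000 + $672,000 = $2,352,000

Award: $2,352,000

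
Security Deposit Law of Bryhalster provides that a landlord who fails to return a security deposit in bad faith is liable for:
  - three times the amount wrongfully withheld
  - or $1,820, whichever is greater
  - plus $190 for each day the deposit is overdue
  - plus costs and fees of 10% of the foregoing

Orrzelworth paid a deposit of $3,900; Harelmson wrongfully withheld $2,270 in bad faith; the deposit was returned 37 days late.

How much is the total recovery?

Recovery: $15,224

Trebled: 3 × $2,270 = $6,810
Minimum $1,820: $6,810 meets the minimum, no increase.
Late-return penalty: 37 × $190 = $7,030
Damages plus late penalty: $6,810 + $7,030 = $13,840
Costs and fees: 10% of $13,840 = $1,384
Total recovery: $13,840 + $1,384 = $15,224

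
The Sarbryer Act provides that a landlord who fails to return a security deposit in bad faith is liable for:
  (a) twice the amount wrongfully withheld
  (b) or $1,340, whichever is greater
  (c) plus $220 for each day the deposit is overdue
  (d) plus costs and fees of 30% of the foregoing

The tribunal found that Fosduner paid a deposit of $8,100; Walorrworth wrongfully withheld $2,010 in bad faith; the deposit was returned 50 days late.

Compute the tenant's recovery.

$19,526

Doubled: 2 × $2,010 = $4,020
Minimum $1,340: $4,020 meets the minimum, no increase.
Late-return penalty: 50 × $220 = $11,000
Damages plus late penalty: $4,020 + $11,000 = $15,020
Costs and fees: 30% of $15,020 = $4,506
Total recovery: $15,020 + $4,506 = $19,526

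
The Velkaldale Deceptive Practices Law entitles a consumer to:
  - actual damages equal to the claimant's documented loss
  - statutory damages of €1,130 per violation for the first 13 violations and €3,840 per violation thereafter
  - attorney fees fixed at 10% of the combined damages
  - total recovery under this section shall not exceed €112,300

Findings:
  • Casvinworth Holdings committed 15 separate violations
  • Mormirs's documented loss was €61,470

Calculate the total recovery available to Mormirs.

First 13 violations: 13 × €1,130 = €14,690
Remaining violations: (15 − 13) × €3,840 = €7,680
Statutory damages: €14,690 + €7,680 = €22,370
Combined damages: €61,470 + €22,370 = €83,840
Attorney fees: 10% of €83,840 = €8,384
Total before cap: €83,840 + €8,384 = €92,224
Cap at €112,300: €92,224 is within the cap, no reduction.

€92,224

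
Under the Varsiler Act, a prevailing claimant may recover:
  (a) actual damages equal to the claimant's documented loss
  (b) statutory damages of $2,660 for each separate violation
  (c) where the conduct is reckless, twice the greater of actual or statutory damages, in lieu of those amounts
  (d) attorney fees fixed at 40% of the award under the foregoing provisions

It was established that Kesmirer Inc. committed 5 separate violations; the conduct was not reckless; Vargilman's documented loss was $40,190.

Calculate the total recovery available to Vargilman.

Statutory damages: 5 × $2,660 = $13,300
Conduct not reckless: the in-lieu enhancement does not apply.
Actual plus statutory damages: $40,190 + $13,300 = $53,490
Attorney fees: 40% of $53,490 = $21,396
Total recovery: $53,490 + $21,396 = $74,886

$74,886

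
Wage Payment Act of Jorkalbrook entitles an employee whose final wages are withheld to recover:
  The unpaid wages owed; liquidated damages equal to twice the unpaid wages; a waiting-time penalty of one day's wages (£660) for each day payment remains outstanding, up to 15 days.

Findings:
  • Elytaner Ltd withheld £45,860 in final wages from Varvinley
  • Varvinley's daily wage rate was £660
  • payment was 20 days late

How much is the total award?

£147,480

Doubled: 2 × £45,860 = £91,720
Penalty days: min(20, 15) = 15
Waiting-time penalty: 15 × £660 = £9,900
Total award: £45,860 + £91,720 + £9,900 = £147,480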